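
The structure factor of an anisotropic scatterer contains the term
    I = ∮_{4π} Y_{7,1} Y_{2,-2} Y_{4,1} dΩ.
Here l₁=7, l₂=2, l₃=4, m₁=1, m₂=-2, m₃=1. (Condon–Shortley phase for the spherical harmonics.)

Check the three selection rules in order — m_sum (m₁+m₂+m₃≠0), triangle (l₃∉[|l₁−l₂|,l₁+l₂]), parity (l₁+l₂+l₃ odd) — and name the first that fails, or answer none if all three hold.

triangle

Σmᵢ = 0  ✓
l₃∈[|l₁−l₂|,l₁+l₂]=[5,9], have l₃=4  ✗
Σlᵢ = 13 ⇒ odd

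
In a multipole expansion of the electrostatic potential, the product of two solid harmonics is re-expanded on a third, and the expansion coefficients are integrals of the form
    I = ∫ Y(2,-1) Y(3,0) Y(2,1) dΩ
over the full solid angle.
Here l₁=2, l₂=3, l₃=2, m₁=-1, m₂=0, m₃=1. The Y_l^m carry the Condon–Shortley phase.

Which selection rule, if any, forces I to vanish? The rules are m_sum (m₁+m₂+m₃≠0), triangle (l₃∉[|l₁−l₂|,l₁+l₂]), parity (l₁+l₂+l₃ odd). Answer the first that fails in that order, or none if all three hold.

m₁+m₂+m₃ = -1 + 0 + 1 = 0  ✓
triangle: |2−3|=1 ≤ l₃=2 ≤ 2+3=5  ✓
parity: l₁+l₂+l₃ = 7 is odd  ✗

parity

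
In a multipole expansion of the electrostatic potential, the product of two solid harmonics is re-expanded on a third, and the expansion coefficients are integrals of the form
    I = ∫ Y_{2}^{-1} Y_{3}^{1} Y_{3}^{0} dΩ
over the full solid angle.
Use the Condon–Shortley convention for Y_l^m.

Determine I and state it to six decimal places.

m-sum 0 ✓  L=8 even ✓  1≤3≤5 ✓
Π(2lᵢ+1) = 5×7×7 = 245
triangle coeff Δ(2,3,3) = 1/3780
Σ_t [0,2]: t=0:+1/24 t=1:−1/4 t=2:+1/24 = -1/6
(3j)²=4/105 [(2 3 3; 0 0 0)], sign=+1
Σ_t [1,2]: t=1:−1/12 t=2:+1/8 = 1/24
(3j)²=1/210 [(2 3 3; -1 1 0)], sign=-1
⇒ 4πI² = 2/45
I = (-1)√(2/45/(4π)) = -0.05947080

-0.059471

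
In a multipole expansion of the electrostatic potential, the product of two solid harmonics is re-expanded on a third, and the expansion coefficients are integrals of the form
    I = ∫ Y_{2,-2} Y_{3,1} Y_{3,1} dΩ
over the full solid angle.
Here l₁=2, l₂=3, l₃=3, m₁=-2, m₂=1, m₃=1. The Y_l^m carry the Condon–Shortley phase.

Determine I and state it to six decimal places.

0.206013

Rules hold: Σm=0, L=8 even, 1≤3≤5.
N = 5·7·7 = 245
Δ = 2!·2!·4!/9! = 1/3780
Racah Σ t=0..2: t=0:+1/24 t=1:−1/4 t=2:+1/24 = -1/6
⇒ 3j(2 3 3; 0 0 0)² = 4/105, sgn +1
Racah Σ t=2..2: t=2:+1/16 = 1/16
⇒ 3j(2 3 3; -2 1 1)² = 2/35, sgn +1
4πI² = N·(3j₀)²·(3jₘ)² = 8/15
I = +1·√(0.533333/4π) = 0.20601291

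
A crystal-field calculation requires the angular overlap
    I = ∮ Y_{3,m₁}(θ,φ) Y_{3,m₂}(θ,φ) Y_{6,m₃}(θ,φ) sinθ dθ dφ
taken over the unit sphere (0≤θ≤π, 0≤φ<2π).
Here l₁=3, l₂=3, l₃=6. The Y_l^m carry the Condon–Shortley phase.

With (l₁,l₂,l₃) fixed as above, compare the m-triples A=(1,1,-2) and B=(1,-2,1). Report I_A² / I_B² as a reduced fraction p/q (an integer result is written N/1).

Shared (l₁,l₂,l₃)=(3,3,6): N and (l;000)² cancel in I_A²/I_B².
A: Δ = 0!·6!·6!/13! = 1/12012; Racah Σ t=0..0: t=0:+1/2304 = 1/2304; ⇒ 3j(3 3 6; 1 1 -2)² = 5/143, sgn +1
B: Δ = 0!·6!·6!/13! = 1/12012; Racah Σ t=0..0: t=0:+1/5760 = 1/5760; ⇒ 3j(3 3 6; 1 -2 1)² = 5/572, sgn -1
I_A²/I_B² = (5/143)/(5/572) = 4/1

4/1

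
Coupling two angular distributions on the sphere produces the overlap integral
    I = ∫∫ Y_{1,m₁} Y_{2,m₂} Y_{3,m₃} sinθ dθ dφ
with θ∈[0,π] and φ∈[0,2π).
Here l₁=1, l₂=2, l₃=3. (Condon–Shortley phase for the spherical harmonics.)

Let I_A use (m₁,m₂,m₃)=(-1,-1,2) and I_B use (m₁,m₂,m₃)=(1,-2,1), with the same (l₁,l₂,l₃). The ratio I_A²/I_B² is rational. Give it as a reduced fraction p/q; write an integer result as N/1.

10/1

Same 1,2,3: normalisation and zero-m 3j drop out of the ratio.
A: Δ: 0! 2! 4! / 7! → 1/105; sum: t=0:+1/12 = 1/12; 3j²(1 2 3; -1 -1 2) = Δ·Π!·Σ² = 2/21  (sign -1)
B: Δ: 0! 2! 4! / 7! → 1/105; sum: t=0:+1/48 = 1/48; 3j²(1 2 3; 1 -2 1) = Δ·Π!·Σ² = 1/105  (sign +1)
I_A²/I_B² = (2/21)/(1/105) = 10/1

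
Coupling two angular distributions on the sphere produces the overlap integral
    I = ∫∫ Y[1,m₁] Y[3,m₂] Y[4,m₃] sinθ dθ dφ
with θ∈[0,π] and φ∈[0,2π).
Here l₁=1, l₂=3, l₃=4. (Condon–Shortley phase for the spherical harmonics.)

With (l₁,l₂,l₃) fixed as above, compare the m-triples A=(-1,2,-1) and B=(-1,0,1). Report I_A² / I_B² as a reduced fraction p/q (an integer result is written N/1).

3/10

l's match ⇒ only the (l;m) 3-j factors differ between A and B.
A: triangle coeff Δ(1,3,4) = 1/252; Σ_t [0,0]: t=0:+1/240 = 1/240; (3j)²=1/84 [(1 3 4; -1 2 -1)], sign=-1
B: triangle coeff Δ(1,3,4) = 1/252; Σ_t [0,0]: t=0:+1/72 = 1/72; (3j)²=5/126 [(1 3 4; -1 0 1)], sign=-1
I_A²/I_B² = (1/84)/(5/126) = 3/10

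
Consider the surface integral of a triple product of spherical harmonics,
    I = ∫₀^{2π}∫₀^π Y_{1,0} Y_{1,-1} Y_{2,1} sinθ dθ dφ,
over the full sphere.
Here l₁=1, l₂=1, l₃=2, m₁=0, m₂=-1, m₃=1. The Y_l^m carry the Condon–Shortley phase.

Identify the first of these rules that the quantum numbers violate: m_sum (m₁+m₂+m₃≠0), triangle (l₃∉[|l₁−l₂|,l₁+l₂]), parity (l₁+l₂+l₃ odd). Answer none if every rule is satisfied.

none

Σmᵢ = 0  ✓
l₃∈[|l₁−l₂|,l₁+l₂]=[0,2], have l₃=2  ✓
Σlᵢ = 4 ⇒ even  ✓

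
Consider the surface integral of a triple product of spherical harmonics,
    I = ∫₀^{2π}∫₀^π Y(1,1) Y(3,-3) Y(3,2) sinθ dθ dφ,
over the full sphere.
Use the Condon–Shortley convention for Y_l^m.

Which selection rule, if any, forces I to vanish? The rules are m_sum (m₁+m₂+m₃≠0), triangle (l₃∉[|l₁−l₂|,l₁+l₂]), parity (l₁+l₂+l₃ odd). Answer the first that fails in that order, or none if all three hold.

parity

m₁+m₂+m₃ = 1 − 3 + 2 = 0  ✓
triangle: |1−3|=2 ≤ l₃=3 ≤ 1+3=4  ✓
parity: l₁+l₂+l₃ = 7 is odd  ✗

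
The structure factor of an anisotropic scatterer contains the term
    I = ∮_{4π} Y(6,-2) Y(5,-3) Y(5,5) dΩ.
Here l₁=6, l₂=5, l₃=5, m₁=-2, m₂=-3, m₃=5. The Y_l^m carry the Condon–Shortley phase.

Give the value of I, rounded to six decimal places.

m-sum 0 ✓  L=16 even ✓  1≤5≤11 ✓
Π(2lᵢ+1) = 13×11×11 = 1573
triangle coeff Δ(6,5,5) = 1/28588560
Σ_t [1,5]: t=1:−1/345600 t=2:+1/13824 t=3:−1/5184 t=4:+1/13824 t=5:−1/345600 = -7/129600
(3j)²=80/7293 [(6 5 5; 0 0 0)], sign=+1
Σ_t [2,2]: t=2:+1/829440 = 1/829440
(3j)²=35/2431 [(6 5 5; -2 -3 5)], sign=+1
⇒ 4πI² = 2800/11271
I = (+1)√(2800/11271/(4π)) = 0.14060244

0.140602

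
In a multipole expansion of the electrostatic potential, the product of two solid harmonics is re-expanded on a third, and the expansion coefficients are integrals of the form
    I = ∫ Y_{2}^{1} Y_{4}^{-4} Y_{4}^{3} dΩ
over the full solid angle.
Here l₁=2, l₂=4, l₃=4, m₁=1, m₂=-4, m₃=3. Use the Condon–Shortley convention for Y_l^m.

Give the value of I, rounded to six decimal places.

Checks pass: Σm=0; 10 even; l₃=4∈[2,6].
(2·2+1)(2·4+1)(2·4+1) = 405
Δ: 2! 2! 6! / 11! → 1/13860
sum: t=0:+1/192 t=1:−1/36 t=2:+1/192 = -5/288
3j²(2 4 4; 0 0 0) = Δ·Π!·Σ² = 20/693  (sign -1)
sum: t=0:+1/1440 = 1/1440
3j²(2 4 4; 1 -4 3) = Δ·Π!·Σ² = 7/165  (sign -1)
combine: 4πI² = 405·20/693·7/165 = 60/121
take √, sign +1: I = 0.19864517

0.198645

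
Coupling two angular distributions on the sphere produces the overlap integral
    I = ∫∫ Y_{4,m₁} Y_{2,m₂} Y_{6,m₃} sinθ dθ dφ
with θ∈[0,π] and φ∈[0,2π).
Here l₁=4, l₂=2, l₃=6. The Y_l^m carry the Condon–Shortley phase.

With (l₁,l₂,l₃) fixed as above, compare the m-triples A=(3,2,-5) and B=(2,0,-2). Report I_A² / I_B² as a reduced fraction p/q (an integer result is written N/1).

Shared (l₁,l₂,l₃)=(4,2,6): N and (l;000)² cancel in I_A²/I_B².
A: Δ = 0!·8!·4!/13! = 1/6435; Racah Σ t=0..0: t=0:+1/120960 = 1/120960; ⇒ 3j(4 2 6; 3 2 -5)² = 2/39, sgn -1
B: Δ = 0!·8!·4!/13! = 1/6435; Racah Σ t=0..0: t=0:+1/5760 = 1/5760; ⇒ 3j(4 2 6; 2 0 -2)² = 56/2145, sgn +1
I_A²/I_B² = (2/39)/(56/2145) = 55/28

55/28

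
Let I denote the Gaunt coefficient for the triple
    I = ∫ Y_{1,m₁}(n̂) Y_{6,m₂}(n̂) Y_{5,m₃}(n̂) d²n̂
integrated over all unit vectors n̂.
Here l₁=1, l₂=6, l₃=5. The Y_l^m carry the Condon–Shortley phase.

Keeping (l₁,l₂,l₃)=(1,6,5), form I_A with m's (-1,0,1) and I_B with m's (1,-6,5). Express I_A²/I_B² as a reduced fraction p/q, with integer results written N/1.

l's match ⇒ only the (l;m) 3-j factors differ between A and B.
A: triangle coeff Δ(1,6,5) = 1/858; Σ_t [2,2]: t=2:+1/34560 = 1/34560; (3j)²=5/286 [(1 6 5; -1 0 1)], sign=+1
B: triangle coeff Δ(1,6,5) = 1/858; Σ_t [0,0]: t=0:+1/7257600 = 1/7257600; (3j)²=1/13 [(1 6 5; 1 -6 5)], sign=+1
I_A²/I_B² = (5/286)/(1/13) = 5/22

5/22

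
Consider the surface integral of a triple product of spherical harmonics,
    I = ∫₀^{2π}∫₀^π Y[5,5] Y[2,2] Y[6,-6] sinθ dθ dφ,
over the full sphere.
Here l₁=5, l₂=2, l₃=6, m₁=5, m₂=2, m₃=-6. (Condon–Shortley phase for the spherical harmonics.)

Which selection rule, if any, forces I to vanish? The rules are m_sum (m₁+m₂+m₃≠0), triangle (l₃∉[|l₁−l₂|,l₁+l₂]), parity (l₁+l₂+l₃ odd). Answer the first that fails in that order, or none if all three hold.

Σmᵢ = 1  ✗
l₃∈[|l₁−l₂|,l₁+l₂]=[3,7], have l₃=6
Σlᵢ = 13 ⇒ odd

m_sum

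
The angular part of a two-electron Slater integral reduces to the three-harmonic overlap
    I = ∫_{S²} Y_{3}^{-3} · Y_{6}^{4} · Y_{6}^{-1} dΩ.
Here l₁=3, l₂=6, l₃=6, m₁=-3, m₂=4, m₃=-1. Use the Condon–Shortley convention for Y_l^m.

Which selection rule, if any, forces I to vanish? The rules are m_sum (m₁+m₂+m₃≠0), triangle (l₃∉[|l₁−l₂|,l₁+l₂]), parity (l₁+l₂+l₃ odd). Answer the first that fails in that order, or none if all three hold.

azimuthal sum: -3 + 4 − 1 = 0  ✓
3 ≤ 6 ≤ 9 (triangle on l)  ✓
L = 3 + 6 + 6 = 15 (odd)  ✗

parity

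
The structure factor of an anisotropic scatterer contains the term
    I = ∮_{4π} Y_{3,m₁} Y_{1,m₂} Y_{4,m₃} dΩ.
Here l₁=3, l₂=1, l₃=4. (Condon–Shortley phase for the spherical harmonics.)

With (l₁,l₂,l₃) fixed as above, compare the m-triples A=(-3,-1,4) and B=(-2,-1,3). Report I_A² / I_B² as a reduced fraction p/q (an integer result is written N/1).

l's match ⇒ only the (l;m) 3-j factors differ between A and B.
A: triangle coeff Δ(3,1,4) = 1/252; Σ_t [0,0]: t=0:+1/1440 = 1/1440; (3j)²=1/9 [(3 1 4; -3 -1 4)], sign=+1
B: triangle coeff Δ(3,1,4) = 1/252; Σ_t [0,0]: t=0:+1/240 = 1/240; (3j)²=1/12 [(3 1 4; -2 -1 3)], sign=-1
I_A²/I_B² = (1/9)/(1/12) = 4/3

4/3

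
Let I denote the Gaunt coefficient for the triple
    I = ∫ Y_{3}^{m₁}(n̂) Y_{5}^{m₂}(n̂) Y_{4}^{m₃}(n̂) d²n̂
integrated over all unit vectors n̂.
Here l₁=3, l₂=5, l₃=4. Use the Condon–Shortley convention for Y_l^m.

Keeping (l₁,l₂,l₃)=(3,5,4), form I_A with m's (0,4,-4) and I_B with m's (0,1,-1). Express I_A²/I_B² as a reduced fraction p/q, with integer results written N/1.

1176/361

l's match ⇒ only the (l;m) 3-j factors differ between A and B.
A: triangle coeff Δ(3,5,4) = 1/180180; Σ_t [3,3]: t=3:−1/8640 = -1/8640; (3j)²=28/715 [(3 5 4; 0 4 -4)], sign=-1
B: triangle coeff Δ(3,5,4) = 1/180180; Σ_t [1,3]: t=1:−1/1440 t=2:+1/192 t=3:−1/432 = 19/8640; (3j)²=361/30030 [(3 5 4; 0 1 -1)], sign=-1
I_A²/I_B² = (28/715)/(361/30030) = 1176/361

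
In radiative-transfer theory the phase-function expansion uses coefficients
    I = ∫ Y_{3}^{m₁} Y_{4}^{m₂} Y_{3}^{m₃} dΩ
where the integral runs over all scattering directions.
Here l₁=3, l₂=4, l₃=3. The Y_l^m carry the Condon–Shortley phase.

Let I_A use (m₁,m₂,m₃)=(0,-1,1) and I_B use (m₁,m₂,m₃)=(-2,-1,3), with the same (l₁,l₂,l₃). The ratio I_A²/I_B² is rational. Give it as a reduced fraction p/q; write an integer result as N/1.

Shared (l₁,l₂,l₃)=(3,4,3): N and (l;000)² cancel in I_A²/I_B².
A: Δ = 4!·2!·4!/11! = 1/34650; Racah Σ t=1..3: t=1:−1/48 t=2:+1/24 t=3:−1/288 = 5/288; ⇒ 3j(3 4 3; 0 -1 1)² = 5/462, sgn +1
B: Δ = 4!·2!·4!/11! = 1/34650; Racah Σ t=3..3: t=3:−1/288 = -1/288; ⇒ 3j(3 4 3; -2 -1 3)² = 5/231, sgn -1
I_A²/I_B² = (5/462)/(5/231) = 1/2

1/2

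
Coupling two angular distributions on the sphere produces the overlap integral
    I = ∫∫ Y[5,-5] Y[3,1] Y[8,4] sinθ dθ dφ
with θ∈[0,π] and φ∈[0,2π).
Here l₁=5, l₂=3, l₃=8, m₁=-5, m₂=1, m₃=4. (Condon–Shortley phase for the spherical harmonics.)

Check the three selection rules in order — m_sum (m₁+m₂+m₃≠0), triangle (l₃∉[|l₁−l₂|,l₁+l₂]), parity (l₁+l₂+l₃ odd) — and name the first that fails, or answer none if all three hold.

azimuthal sum: -5 + 1 + 4 = 0  ✓
2 ≤ 8 ≤ 8 (triangle on l)  ✓
L = 5 + 3 + 8 = 16 (even)  ✓

none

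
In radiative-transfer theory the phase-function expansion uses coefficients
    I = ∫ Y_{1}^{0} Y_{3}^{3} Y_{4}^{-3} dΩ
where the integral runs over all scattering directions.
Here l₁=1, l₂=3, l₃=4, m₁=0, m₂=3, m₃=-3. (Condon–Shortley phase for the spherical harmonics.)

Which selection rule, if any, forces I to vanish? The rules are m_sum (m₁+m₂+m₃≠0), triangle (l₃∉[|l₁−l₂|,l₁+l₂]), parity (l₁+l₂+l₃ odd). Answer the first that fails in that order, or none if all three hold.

none

azimuthal sum: 0 + 3 − 3 = 0  ✓
2 ≤ 4 ≤ 4 (triangle on l)  ✓
L = 1 + 3 + 4 = 8 (even)  ✓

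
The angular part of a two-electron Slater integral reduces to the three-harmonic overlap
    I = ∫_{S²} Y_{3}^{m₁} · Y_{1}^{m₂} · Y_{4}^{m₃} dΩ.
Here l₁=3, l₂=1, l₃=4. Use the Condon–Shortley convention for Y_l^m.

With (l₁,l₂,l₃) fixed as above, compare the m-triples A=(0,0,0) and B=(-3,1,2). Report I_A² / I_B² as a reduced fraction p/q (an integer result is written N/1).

16/1

Shared (l₁,l₂,l₃)=(3,1,4): N and (l;000)² cancel in I_A²/I_B².
A: Δ = 0!·6!·2!/9! = 1/252; Racah Σ t=0..0: t=0:+1/36 = 1/36; ⇒ 3j(3 1 4; 0 0 0)² = 4/63, sgn +1
B: Δ = 0!·6!·2!/9! = 1/252; Racah Σ t=0..0: t=0:+1/1440 = 1/1440; ⇒ 3j(3 1 4; -3 1 2)² = 1/252, sgn +1
I_A²/I_B² = (4/63)/(1/252) = 16/1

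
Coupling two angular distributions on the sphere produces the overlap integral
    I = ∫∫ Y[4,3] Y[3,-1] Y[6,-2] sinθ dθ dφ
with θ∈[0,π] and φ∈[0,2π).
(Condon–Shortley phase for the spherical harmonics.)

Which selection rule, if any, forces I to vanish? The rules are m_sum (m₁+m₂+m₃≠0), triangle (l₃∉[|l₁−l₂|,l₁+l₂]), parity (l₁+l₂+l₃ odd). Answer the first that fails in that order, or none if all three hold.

parity

azimuthal sum: 3 − 1 − 2 = 0  ✓
1 ≤ 6 ≤ 7 (triangle on l)  ✓
L = 4 + 3 + 6 = 13 (odd)  ✗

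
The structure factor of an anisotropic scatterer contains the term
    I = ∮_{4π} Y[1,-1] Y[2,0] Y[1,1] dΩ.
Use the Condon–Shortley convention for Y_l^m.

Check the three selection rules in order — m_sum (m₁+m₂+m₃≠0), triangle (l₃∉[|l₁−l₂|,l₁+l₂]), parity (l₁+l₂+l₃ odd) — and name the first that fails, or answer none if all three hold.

none

Σmᵢ = 0  ✓
l₃∈[|l₁−l₂|,l₁+l₂]=[1,3], have l₃=1  ✓
Σlᵢ = 4 ⇒ even  ✓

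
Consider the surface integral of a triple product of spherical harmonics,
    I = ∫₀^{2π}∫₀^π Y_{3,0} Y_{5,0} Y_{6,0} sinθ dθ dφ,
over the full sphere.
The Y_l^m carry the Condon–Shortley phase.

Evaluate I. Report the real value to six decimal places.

m-sum 0 ✓  L=14 even ✓  2≤6≤8 ✓
Π(2lᵢ+1) = 7×11×13 = 1001
triangle coeff Δ(3,5,6) = 1/675675
Σ_t [0,2]: t=0:+1/8640 t=1:−1/2304 t=2:+1/8640 = -7/34560
(3j)²=7/429 [(3 5 6; 0 0 0)], sign=-1
(m-triple is (0,0,0) — same symbol as above.)
⇒ 4πI² = 343/1287
I = (+1)√(343/1287/(4π)) = 0.14563067

0.145631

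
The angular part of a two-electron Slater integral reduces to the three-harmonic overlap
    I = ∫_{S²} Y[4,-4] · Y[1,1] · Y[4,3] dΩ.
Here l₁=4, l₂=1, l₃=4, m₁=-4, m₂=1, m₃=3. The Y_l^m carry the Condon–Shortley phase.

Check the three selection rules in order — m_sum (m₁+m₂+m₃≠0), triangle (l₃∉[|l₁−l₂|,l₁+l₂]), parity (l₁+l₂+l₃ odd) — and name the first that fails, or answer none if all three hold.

azimuthal sum: -4 + 1 + 3 = 0  ✓
3 ≤ 4 ≤ 5 (triangle on l)  ✓
L = 4 + 1 + 4 = 9 (odd)  ✗

parity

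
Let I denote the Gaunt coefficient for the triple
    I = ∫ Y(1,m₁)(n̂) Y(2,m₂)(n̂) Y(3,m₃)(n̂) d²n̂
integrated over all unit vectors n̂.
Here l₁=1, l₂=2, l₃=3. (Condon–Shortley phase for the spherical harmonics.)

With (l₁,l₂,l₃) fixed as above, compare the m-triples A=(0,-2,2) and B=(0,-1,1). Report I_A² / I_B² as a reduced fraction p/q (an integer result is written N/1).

l's match ⇒ only the (l;m) 3-j factors differ between A and B.
A: triangle coeff Δ(1,2,3) = 1/105; Σ_t [0,0]: t=0:+1/24 = 1/24; (3j)²=1/21 [(1 2 3; 0 -2 2)], sign=-1
B: triangle coeff Δ(1,2,3) = 1/105; Σ_t [0,0]: t=0:+1/6 = 1/6; (3j)²=8/105 [(1 2 3; 0 -1 1)], sign=+1
I_A²/I_B² = (1/21)/(8/105) = 5/8

5/8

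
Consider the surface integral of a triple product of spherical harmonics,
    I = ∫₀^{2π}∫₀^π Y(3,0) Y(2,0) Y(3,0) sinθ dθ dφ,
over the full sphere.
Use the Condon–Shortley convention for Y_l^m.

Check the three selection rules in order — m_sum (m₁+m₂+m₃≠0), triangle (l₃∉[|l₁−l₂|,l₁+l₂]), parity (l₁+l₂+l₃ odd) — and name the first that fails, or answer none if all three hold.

m₁+m₂+m₃ = 0 + 0 + 0 = 0  ✓
triangle: |3−2|=1 ≤ l₃=3 ≤ 3+2=5  ✓
parity: l₁+l₂+l₃ = 8 is even  ✓

none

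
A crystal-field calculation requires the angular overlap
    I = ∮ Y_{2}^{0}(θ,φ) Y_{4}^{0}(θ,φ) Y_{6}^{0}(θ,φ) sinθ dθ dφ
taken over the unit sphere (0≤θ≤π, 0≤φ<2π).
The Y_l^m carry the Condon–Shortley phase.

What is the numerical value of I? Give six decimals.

Checks pass: Σm=0; 12 even; l₃=6∈[2,6].
(2·2+1)(2·4+1)(2·6+1) = 585
Δ: 0! 4! 8! / 13! → 1/6435
sum: t=0:+1/2304 = 1/2304
3j²(2 4 6; 0 0 0) = Δ·Π!·Σ² = 5/143  (sign +1)
(m-triple is (0,0,0) — same symbol as above.)
combine: 4πI² = 585·5/143·5/143 = 1125/1573
take √, sign +1: I = 0.23856513

0.238565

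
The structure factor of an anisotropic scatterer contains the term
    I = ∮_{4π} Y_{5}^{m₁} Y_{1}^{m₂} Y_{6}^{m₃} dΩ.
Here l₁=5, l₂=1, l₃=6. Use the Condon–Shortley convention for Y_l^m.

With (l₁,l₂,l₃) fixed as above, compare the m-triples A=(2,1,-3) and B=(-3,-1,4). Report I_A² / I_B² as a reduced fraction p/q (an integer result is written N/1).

4/5

Same 5,1,6: normalisation and zero-m 3j drop out of the ratio.
A: Δ: 0! 10! 2! / 13! → 1/858; sum: t=0:+1/60480 = 1/60480; 3j²(5 1 6; 2 1 -3) = Δ·Π!·Σ² = 6/143  (sign -1)
B: Δ: 0! 10! 2! / 13! → 1/858; sum: t=0:+1/161280 = 1/161280; 3j²(5 1 6; -3 -1 4) = Δ·Π!·Σ² = 15/286  (sign +1)
I_A²/I_B² = (6/143)/(15/286) = 4/5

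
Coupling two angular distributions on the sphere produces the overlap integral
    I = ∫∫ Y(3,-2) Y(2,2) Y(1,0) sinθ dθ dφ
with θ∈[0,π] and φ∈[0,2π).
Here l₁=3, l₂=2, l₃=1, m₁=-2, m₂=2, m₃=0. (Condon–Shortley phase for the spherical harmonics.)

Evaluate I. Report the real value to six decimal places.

0.184674

Rules hold: Σm=0, L=6 even, 1≤1≤5.
N = 7·5·3 = 105
Δ = 4!·2!·0!/7! = 1/105
Racah Σ t=2..2: t=2:+1/4 = 1/4
⇒ 3j(3 2 1; 0 0 0)² = 3/35, sgn -1
Racah Σ t=4..4: t=4:+1/24 = 1/24
⇒ 3j(3 2 1; -2 2 0)² = 1/21, sgn -1
4πI² = N·(3j₀)²·(3jₘ)² = 3/7
I = +1·√(0.428571/4π) = 0.18467439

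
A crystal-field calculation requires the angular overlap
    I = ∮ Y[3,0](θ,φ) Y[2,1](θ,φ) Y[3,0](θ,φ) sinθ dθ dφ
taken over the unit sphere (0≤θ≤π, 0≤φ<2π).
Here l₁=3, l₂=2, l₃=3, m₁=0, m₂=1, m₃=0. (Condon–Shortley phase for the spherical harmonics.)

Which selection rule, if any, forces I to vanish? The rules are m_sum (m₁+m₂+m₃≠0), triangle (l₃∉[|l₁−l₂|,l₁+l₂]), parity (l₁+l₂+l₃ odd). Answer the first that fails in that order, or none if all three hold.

azimuthal sum: 0 + 1 + 0 = 1  ✗
1 ≤ 3 ≤ 5 (triangle on l)
L = 3 + 2 + 3 = 8 (even)

m_sum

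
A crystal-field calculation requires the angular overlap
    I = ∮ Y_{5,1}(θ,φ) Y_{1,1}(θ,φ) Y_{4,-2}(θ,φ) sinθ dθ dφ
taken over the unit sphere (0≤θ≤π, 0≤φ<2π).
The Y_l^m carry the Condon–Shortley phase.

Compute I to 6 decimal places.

Rules hold: Σm=0, L=10 even, 4≤4≤6.
N = 11·3·9 = 297
Δ = 2!·8!·0!/11! = 1/495
Racah Σ t=1..1: t=1:−1/576 = -1/576
⇒ 3j(5 1 4; 0 0 0)² = 5/99, sgn -1
Racah Σ t=2..2: t=2:+1/2880 = 1/2880
⇒ 3j(5 1 4; 1 1 -2)² = 2/165, sgn +1
4πI² = N·(3j₀)²·(3jₘ)² = 2/11
I = -1·√(0.181818/4π) = -0.12028562

-0.120286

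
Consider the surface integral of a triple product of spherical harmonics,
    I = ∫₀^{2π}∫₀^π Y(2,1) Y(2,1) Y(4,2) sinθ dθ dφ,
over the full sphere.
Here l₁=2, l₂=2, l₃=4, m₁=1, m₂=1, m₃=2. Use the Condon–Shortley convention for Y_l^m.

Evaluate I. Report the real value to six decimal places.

0.000000

m-sum = 1 + 1 + 2 = 4 ≠ 0 ⇒ I = 0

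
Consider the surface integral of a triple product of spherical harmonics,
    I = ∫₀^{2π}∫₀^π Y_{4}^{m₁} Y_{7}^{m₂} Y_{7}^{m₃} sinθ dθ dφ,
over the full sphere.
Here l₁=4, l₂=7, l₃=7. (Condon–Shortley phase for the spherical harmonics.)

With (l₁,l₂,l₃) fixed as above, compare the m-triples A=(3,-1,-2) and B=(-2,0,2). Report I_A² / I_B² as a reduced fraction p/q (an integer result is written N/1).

196/2209

Same 4,7,7: normalisation and zero-m 3j drop out of the ratio.
A: Δ: 4! 4! 10! / 19! → 1/58198140; sum: t=0:+1/2488320 t=1:−1/2073600 = -1/12441600; 3j²(4 7 7; 3 -1 -2) = Δ·Π!·Σ² = 98/138567  (sign +1)
B: Δ: 4! 4! 10! / 19! → 1/58198140; sum: t=2:+1/1382400 t=3:−1/622080 t=4:+1/2903040 = -47/87091200; 3j²(4 7 7; -2 0 2) = Δ·Π!·Σ² = 2209/277134  (sign +1)
I_A²/I_B² = (98/138567)/(2209/277134) = 196/2209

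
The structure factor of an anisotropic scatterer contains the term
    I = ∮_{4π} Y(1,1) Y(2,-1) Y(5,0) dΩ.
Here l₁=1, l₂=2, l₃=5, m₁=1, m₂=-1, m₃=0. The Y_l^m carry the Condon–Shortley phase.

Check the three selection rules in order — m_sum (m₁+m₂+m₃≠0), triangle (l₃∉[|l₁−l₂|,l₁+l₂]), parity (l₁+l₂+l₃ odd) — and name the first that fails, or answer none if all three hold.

Σmᵢ = 0  ✓
l₃∈[|l₁−l₂|,l₁+l₂]=[1,3], have l₃=5  ✗
Σlᵢ = 8 ⇒ even

triangle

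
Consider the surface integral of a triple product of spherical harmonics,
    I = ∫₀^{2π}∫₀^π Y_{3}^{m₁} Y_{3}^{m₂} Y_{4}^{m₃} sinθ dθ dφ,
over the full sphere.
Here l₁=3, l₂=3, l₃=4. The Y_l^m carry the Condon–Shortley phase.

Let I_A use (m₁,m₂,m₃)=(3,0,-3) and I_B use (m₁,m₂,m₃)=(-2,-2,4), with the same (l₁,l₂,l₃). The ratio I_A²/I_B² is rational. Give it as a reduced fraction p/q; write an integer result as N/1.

Shared (l₁,l₂,l₃)=(3,3,4): N and (l;000)² cancel in I_A²/I_B².
A: Δ = 2!·4!·4!/11! = 1/34650; Racah Σ t=0..0: t=0:+1/288 = 1/288; ⇒ 3j(3 3 4; 3 0 -3)² = 1/22, sgn -1
B: Δ = 2!·4!·4!/11! = 1/34650; Racah Σ t=1..1: t=1:−1/576 = -1/576; ⇒ 3j(3 3 4; -2 -2 4)² = 5/99, sgn -1
I_A²/I_B² = (1/22)/(5/99) = 9/10

9/10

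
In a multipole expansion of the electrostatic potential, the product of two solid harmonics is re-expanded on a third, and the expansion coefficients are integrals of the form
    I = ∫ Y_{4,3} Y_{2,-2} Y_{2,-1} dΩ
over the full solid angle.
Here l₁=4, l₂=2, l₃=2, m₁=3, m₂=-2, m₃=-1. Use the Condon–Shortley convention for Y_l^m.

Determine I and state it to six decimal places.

Checks pass: Σm=0; 8 even; l₃=2∈[2,6].
(2·4+1)(2·2+1)(2·2+1) = 225
Δ: 4! 4! 0! / 9! → 1/630
sum: t=2:+1/16 = 1/16
3j²(4 2 2; 0 0 0) = Δ·Π!·Σ² = 2/35  (sign +1)
sum: t=0:+1/144 = 1/144
3j²(4 2 2; 3 -2 -1) = Δ·Π!·Σ² = 1/18  (sign -1)
combine: 4πI² = 225·2/35·1/18 = 5/7
take √, sign -1: I = -0.23841361

-0.238414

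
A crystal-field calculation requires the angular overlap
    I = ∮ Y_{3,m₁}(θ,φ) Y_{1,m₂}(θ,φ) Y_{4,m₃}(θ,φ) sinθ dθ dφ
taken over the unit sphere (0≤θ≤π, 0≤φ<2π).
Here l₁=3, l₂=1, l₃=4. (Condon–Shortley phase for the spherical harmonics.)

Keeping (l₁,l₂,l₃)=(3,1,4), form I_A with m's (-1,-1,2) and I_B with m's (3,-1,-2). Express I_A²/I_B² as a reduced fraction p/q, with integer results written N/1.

Shared (l₁,l₂,l₃)=(3,1,4): N and (l;000)² cancel in I_A²/I_B².
A: Δ = 0!·6!·2!/9! = 1/252; Racah Σ t=0..0: t=0:+1/96 = 1/96; ⇒ 3j(3 1 4; -1 -1 2)² = 5/84, sgn +1
B: Δ = 0!·6!·2!/9! = 1/252; Racah Σ t=0..0: t=0:+1/1440 = 1/1440; ⇒ 3j(3 1 4; 3 -1 -2)² = 1/252, sgn +1
I_A²/I_B² = (5/84)/(1/252) = 15/1

15/1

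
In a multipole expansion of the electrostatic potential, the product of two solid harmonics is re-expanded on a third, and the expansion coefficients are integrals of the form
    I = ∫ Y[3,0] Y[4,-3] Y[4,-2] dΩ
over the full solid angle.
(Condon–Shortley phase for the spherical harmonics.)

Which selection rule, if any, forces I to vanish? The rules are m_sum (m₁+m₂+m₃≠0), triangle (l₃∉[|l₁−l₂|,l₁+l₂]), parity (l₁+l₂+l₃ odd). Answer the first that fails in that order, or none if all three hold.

m_sum

Σmᵢ = -5  ✗
l₃∈[|l₁−l₂|,l₁+l₂]=[1,7], have l₃=4
Σlᵢ = 11 ⇒ odd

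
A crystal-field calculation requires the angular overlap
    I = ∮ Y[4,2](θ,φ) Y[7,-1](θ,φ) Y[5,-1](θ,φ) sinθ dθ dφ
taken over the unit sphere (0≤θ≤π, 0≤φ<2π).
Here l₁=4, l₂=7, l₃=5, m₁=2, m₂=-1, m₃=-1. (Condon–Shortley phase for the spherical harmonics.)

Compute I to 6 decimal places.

0.093380

m-sum 0 ✓  L=16 even ✓  3≤5≤11 ✓
Π(2lᵢ+1) = 9×15×11 = 1485
triangle coeff Δ(4,7,5) = 1/6126120
Σ_t [2,4]: t=2:+1/69120 t=3:−1/20736 t=4:+1/69120 = -1/51840
(3j)²=280/21879 [(4 7 5; 0 0 0)], sign=+1
Σ_t [0,2]: t=0:+1/2073600 t=1:−1/86400 t=2:+1/55296 = 29/4147200
(3j)²=841/145860 [(4 7 5; 2 -1 -1)], sign=+1
⇒ 4πI² = 58870/537251
I = (+1)√(58870/537251/(4π)) = 0.09337991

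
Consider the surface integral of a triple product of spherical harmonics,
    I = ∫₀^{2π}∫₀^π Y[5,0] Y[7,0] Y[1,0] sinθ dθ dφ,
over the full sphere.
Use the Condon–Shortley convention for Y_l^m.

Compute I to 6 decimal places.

0.000000

triangle: need 2≤l₃≤12, have 1; I=0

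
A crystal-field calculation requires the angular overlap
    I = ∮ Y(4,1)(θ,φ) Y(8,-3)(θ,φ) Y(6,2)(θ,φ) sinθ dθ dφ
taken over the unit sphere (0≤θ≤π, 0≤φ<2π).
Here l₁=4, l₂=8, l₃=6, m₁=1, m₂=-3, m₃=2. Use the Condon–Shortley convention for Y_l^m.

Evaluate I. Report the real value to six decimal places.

Rules hold: Σm=0, L=18 even, 4≤6≤12.
N = 9·17·13 = 1989
Δ = 6!·2!·10!/19! = 1/23279256
Racah Σ t=2..4: t=2:+1/1658880 t=3:−1/518400 t=4:+1/1658880 = -1/1382400
⇒ 3j(4 8 6; 0 0 0)² = 504/46189, sgn -1
Racah Σ t=1..3: t=1:−1/4147200 t=2:+1/1451520 t=3:−1/5806080 = 1/3628800
⇒ 3j(4 8 6; 1 -3 2)² = 320/29393, sgn +1
4πI² = N·(3j₀)²·(3jₘ)² = 207360/877591
I = -1·√(0.236283/4π) = -0.13712337

-0.137123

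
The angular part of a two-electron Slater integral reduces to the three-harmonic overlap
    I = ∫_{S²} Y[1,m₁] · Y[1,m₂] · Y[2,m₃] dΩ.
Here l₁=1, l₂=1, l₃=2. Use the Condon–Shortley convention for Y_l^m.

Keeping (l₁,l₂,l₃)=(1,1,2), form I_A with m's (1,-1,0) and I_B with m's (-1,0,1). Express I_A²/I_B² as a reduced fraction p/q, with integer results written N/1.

1/3

Shared (l₁,l₂,l₃)=(1,1,2): N and (l;000)² cancel in I_A²/I_B².
A: Δ = 0!·2!·2!/5! = 1/30; Racah Σ t=0..0: t=0:+1/4 = 1/4; ⇒ 3j(1 1 2; 1 -1 0)² = 1/30, sgn +1
B: Δ = 0!·2!·2!/5! = 1/30; Racah Σ t=0..0: t=0:+1/2 = 1/2; ⇒ 3j(1 1 2; -1 0 1)² = 1/10, sgn -1
I_A²/I_B² = (1/30)/(1/10) = 1/3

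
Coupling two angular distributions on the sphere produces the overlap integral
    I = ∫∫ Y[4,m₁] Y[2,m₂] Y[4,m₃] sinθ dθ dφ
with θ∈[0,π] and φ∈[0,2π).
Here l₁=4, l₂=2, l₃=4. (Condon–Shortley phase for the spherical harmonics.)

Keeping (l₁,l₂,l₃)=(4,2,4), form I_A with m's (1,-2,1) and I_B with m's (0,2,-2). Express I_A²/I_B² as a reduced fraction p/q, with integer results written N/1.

10/9

l's match ⇒ only the (l;m) 3-j factors differ between A and B.
A: triangle coeff Δ(4,2,4) = 1/13860; Σ_t [0,0]: t=0:+1/144 = 1/144; (3j)²=10/231 [(4 2 4; 1 -2 1)], sign=-1
B: triangle coeff Δ(4,2,4) = 1/13860; Σ_t [2,2]: t=2:+1/192 = 1/192; (3j)²=3/77 [(4 2 4; 0 2 -2)], sign=+1
I_A²/I_B² = (10/231)/(3/77) = 10/9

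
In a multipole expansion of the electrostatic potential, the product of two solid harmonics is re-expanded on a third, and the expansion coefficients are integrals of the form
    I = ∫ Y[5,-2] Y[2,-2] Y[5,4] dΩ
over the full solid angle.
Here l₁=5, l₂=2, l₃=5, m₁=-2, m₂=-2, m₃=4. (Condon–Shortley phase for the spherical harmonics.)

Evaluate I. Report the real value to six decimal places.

Checks pass: Σm=0; 12 even; l₃=5∈[3,7].
(2·5+1)(2·2+1)(2·5+1) = 605
Δ: 2! 8! 2! / 13! → 1/38610
sum: t=0:+1/2880 t=1:−1/576 t=2:+1/2880 = -1/960
3j²(5 2 5; 0 0 0) = Δ·Π!·Σ² = 10/429  (sign +1)
sum: t=0:+1/20160 = 1/20160
3j²(5 2 5; -2 -2 4) = Δ·Π!·Σ² = 12/715  (sign -1)
combine: 4πI² = 605·10/429·12/715 = 40/169
take √, sign -1: I = -0.13724032

-0.137240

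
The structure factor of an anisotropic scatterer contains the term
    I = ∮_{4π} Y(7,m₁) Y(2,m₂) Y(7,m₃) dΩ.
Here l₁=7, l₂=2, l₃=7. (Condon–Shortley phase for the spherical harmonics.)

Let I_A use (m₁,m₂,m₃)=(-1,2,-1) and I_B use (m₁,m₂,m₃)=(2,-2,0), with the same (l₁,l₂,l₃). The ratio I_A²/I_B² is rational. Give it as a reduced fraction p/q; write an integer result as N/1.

Shared (l₁,l₂,l₃)=(7,2,7): N and (l;000)² cancel in I_A²/I_B².
A: Δ = 2!·12!·2!/17! = 1/185640; Racah Σ t=2..2: t=2:+1/2073600 = 1/2073600; ⇒ 3j(7 2 7; -1 2 -1)² = 28/1105, sgn +1
B: Δ = 2!·12!·2!/17! = 1/185640; Racah Σ t=0..0: t=0:+1/2419200 = 1/2419200; ⇒ 3j(7 2 7; 2 -2 0)² = 27/1105, sgn -1
I_A²/I_B² = (28/1105)/(27/1105) = 28/27

28/27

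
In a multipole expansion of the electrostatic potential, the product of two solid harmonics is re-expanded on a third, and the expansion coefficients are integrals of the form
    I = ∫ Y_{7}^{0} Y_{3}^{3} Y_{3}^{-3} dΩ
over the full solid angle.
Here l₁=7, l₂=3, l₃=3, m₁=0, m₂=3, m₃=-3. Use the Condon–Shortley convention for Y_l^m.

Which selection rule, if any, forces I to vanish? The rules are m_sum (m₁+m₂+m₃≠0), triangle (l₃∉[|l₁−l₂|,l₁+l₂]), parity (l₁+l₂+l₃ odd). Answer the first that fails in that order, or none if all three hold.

azimuthal sum: 0 + 3 − 3 = 0  ✓
4 ≤ 3 ≤ 10 (triangle on l)  ✗
L = 7 + 3 + 3 = 13 (odd)

triangle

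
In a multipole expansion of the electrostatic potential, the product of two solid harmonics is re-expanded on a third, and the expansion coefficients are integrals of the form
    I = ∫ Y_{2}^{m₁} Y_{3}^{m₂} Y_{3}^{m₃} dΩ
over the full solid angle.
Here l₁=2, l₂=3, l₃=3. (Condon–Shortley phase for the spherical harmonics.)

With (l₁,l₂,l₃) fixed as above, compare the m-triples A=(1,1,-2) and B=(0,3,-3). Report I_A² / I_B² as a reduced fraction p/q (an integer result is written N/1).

3/5

l's match ⇒ only the (l;m) 3-j factors differ between A and B.
A: triangle coeff Δ(2,3,3) = 1/3780; Σ_t [0,1]: t=0:+1/48 t=1:−1/12 = -1/16; (3j)²=1/28 [(2 3 3; 1 1 -2)], sign=+1
B: triangle coeff Δ(2,3,3) = 1/3780; Σ_t [2,2]: t=2:+1/96 = 1/96; (3j)²=5/84 [(2 3 3; 0 3 -3)], sign=+1
I_A²/I_B² = (1/28)/(5/84) = 3/5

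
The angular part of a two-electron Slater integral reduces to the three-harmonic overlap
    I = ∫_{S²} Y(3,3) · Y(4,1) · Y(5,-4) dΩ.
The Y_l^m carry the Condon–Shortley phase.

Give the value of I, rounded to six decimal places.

Rules hold: Σm=0, L=12 even, 1≤5≤7.
N = 7·9·11 = 693
Δ = 2!·4!·6!/13! = 1/180180
Racah Σ t=0..2: t=0:+1/576 t=1:−1/144 t=2:+1/576 = -1/288
⇒ 3j(3 4 5; 0 0 0)² = 20/1001, sgn +1
Racah Σ t=0..0: t=0:+1/5760 = 1/5760
⇒ 3j(3 4 5; 3 1 -4)² = 9/286, sgn -1
4πI² = N·(3j₀)²·(3jₘ)² = 810/1859
I = -1·√(0.435718/4π) = -0.18620781

-0.186208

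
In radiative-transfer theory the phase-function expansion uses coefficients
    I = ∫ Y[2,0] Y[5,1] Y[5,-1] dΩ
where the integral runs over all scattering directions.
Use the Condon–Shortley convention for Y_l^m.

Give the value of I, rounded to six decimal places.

-0.145565

Rules hold: Σm=0, L=12 even, 3≤5≤7.
N = 5·11·11 = 605
Δ = 2!·2!·8!/13! = 1/38610
Racah Σ t=0..2: t=0:+1/2880 t=1:−1/576 t=2:+1/2880 = -1/960
⇒ 3j(2 5 5; 0 0 0)² = 10/429, sgn +1
Racah Σ t=0..2: t=0:+1/5760 t=1:−1/720 t=2:+1/2304 = -1/1280
⇒ 3j(2 5 5; 0 1 -1)² = 27/1430, sgn -1
4πI² = N·(3j₀)²·(3jₘ)² = 45/169
I = -1·√(0.266272/4π) = -0.14556534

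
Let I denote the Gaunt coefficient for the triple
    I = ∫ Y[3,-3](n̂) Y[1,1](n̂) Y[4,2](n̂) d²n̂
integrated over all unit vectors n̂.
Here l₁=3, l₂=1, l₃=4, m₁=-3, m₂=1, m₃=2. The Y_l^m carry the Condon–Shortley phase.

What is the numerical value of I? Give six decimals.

Checks pass: Σm=0; 8 even; l₃=4∈[2,4].
(2·3+1)(2·1+1)(2·4+1) = 189
Δ: 0! 6! 2! / 9! → 1/252
sum: t=0:+1/36 = 1/36
3j²(3 1 4; 0 0 0) = Δ·Π!·Σ² = 4/63  (sign +1)
sum: t=0:+1/1440 = 1/1440
3j²(3 1 4; -3 1 2) = Δ·Π!·Σ² = 1/252  (sign +1)
combine: 4πI² = 189·4/63·1/252 = 1/21
take √, sign +1: I = 0.06155813

0.061558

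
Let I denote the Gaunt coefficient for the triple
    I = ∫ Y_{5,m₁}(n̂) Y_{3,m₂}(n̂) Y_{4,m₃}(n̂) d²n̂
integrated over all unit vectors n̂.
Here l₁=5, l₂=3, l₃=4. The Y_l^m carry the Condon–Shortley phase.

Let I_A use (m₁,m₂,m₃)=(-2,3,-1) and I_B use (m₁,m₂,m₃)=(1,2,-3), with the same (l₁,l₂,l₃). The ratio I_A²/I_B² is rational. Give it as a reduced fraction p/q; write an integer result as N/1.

Shared (l₁,l₂,l₃)=(5,3,4): N and (l;000)² cancel in I_A²/I_B².
A: Δ = 4!·6!·2!/13! = 1/180180; Racah Σ t=4..4: t=4:+1/1728 = 1/1728; ⇒ 3j(5 3 4; -2 3 -1)² = 25/858, sgn -1
B: Δ = 4!·6!·2!/13! = 1/180180; Racah Σ t=3..4: t=3:−1/1440 t=4:+1/17280 = -11/17280; ⇒ 3j(5 3 4; 1 2 -3)² = 11/468, sgn +1
I_A²/I_B² = (25/858)/(11/468) = 150/121

150/121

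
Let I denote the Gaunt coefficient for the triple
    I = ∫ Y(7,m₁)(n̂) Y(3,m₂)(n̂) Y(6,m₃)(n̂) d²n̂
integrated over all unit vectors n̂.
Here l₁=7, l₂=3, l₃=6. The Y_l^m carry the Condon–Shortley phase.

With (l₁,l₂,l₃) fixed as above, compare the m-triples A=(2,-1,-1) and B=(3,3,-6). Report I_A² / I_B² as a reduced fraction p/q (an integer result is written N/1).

3481/165

l's match ⇒ only the (l;m) 3-j factors differ between A and B.
A: triangle coeff Δ(7,3,6) = 1/2042040; Σ_t [0,2]: t=0:+1/691200 t=1:−1/103680 t=2:+1/241920 = -59/14515200; (3j)²=3481/340340 [(7 3 6; 2 -1 -1)], sign=+1
B: triangle coeff Δ(7,3,6) = 1/2042040; Σ_t [4,4]: t=4:+1/174182400 = 1/174182400; (3j)²=3/6188 [(7 3 6; 3 3 -6)], sign=+1
I_A²/I_B² = (3481/340340)/(3/6188) = 3481/165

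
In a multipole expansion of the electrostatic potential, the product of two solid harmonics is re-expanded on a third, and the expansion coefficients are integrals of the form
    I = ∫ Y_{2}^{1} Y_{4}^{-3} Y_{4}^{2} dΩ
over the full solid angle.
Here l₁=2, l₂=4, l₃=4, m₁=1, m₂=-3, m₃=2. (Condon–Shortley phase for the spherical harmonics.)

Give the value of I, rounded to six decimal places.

Checks pass: Σm=0; 10 even; l₃=4∈[2,6].
(2·2+1)(2·4+1)(2·4+1) = 405
Δ: 2! 2! 6! / 11! → 1/13860
sum: t=0:+1/192 t=1:−1/36 t=2:+1/192 = -5/288
3j²(2 4 4; 0 0 0) = Δ·Π!·Σ² = 20/693  (sign -1)
sum: t=0:+1/240 t=1:−1/1440 = 1/288
3j²(2 4 4; 1 -3 2) = Δ·Π!·Σ² = 5/132  (sign +1)
combine: 4πI² = 405·20/693·5/132 = 375/847
take √, sign -1: I = -0.18770204

-0.187702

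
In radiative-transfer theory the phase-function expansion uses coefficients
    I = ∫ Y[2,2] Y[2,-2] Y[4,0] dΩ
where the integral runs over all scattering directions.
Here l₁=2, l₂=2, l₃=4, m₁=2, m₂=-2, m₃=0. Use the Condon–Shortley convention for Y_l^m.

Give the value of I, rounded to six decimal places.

Checks pass: Σm=0; 8 even; l₃=4∈[0,4].
(2·2+1)(2·2+1)(2·4+1) = 225
Δ: 0! 4! 4! / 9! → 1/630
sum: t=0:+1/16 = 1/16
3j²(2 2 4; 0 0 0) = Δ·Π!·Σ² = 2/35  (sign +1)
sum: t=0:+1/576 = 1/576
3j²(2 2 4; 2 -2 0) = Δ·Π!·Σ² = 1/630  (sign +1)
combine: 4πI² = 225·2/35·1/630 = 1/49
take √, sign +1: I = 0.04029926

0.040299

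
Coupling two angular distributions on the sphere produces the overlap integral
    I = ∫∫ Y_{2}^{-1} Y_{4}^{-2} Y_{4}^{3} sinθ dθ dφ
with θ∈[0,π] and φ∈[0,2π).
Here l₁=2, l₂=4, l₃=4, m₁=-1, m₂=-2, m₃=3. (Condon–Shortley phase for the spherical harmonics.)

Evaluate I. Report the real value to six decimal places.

m-sum 0 ✓  L=10 even ✓  2≤4≤6 ✓
Π(2lᵢ+1) = 5×9×9 = 405
triangle coeff Δ(2,4,4) = 1/13860
Σ_t [0,2]: t=0:+1/192 t=1:−1/36 t=2:+1/192 = -5/288
(3j)²=20/693 [(2 4 4; 0 0 0)], sign=-1
Σ_t [1,2]: t=1:−1/240 t=2:+1/1440 = -1/288
(3j)²=5/132 [(2 4 4; -1 -2 3)], sign=+1
⇒ 4πI² = 375/847
I = (-1)√(375/847/(4π)) = -0.18770204

-0.187702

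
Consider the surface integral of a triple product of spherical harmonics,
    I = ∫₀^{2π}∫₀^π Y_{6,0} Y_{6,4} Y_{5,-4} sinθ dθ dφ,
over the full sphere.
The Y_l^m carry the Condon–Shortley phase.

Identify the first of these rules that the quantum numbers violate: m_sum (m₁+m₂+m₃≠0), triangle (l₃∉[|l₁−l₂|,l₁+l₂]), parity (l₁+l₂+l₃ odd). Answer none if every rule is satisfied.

parity

azimuthal sum: 0 + 4 − 4 = 0  ✓
0 ≤ 5 ≤ 12 (triangle on l)  ✓
L = 6 + 6 + 5 = 17 (odd)  ✗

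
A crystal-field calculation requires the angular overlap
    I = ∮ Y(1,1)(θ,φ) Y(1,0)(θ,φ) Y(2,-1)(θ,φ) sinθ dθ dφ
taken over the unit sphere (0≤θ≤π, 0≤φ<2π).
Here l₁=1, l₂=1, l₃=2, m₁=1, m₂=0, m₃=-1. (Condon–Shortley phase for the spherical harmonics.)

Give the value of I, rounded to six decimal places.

m-sum 0 ✓  L=4 even ✓  0≤2≤2 ✓
Π(2lᵢ+1) = 3×3×5 = 45
triangle coeff Δ(1,1,2) = 1/30
Σ_t [0,0]: t=0:+1/1 = 1/1
(3j)²=2/15 [(1 1 2; 0 0 0)], sign=+1
Σ_t [0,0]: t=0:+1/2 = 1/2
(3j)²=1/10 [(1 1 2; 1 0 -1)], sign=-1
⇒ 4πI² = 3/5
I = (-1)√(3/5/(4π)) = -0.21850969

-0.218510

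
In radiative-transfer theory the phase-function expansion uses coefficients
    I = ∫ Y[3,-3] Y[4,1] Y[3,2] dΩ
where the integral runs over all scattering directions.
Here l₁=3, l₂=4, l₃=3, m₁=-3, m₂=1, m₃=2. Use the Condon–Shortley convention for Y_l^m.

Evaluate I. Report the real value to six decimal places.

0.140463

Checks pass: Σm=0; 10 even; l₃=3∈[1,7].
(2·3+1)(2·4+1)(2·3+1) = 441
Δ: 4! 2! 4! / 11! → 1/34650
sum: t=1:−1/72 t=2:+1/16 t=3:−1/72 = 5/144
3j²(3 4 3; 0 0 0) = Δ·Π!·Σ² = 2/77  (sign -1)
sum: t=4:+1/288 = 1/288
3j²(3 4 3; -3 1 2) = Δ·Π!·Σ² = 5/231  (sign -1)
combine: 4πI² = 441·2/77·5/231 = 30/121
take √, sign +1: I = 0.14046335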